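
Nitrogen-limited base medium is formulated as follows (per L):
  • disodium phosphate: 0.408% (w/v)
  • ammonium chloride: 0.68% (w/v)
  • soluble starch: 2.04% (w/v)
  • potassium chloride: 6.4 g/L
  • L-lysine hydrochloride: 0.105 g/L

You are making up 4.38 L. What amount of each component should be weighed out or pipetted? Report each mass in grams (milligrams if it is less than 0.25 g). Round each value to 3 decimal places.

Scale factor relative to 1 L: 4.38.
disodium phosphate: 0.408% w/v = 4.08 g/L → 4.08 × 4.38 L = 17.870 g
ammonium chloride: 0.68 g per 100 mL × 4380 mL ÷ 100 = 29.784 g
soluble starch: 2.04 g per 100 mL × 4380 mL ÷ 100 = 89.352 g
potassium chloride: 6.4 g/L × 4.38 L = 28.032 g
L-lysine hydrochloride: 0.105 g/L × 4.38 L = 0.460 g

disodium phosphate 17.870 g; ammonium chloride 29.784 g; soluble starch 89.352 g; potassium chloride 28.032 g; L-lysine hydrochloride 0.460 g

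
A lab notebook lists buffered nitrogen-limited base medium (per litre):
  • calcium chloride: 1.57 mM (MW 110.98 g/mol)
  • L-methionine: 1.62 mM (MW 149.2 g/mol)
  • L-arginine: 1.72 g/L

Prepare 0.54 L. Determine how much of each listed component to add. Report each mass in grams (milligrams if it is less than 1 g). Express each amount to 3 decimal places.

Working volume: 0.54 L.
calcium chloride: 1.57 mmol/L × 110.98 mg/mmol × 0.54 L = 94.089 mg
L-methionine: 1.62 mmol/L × 149.2 mg/mmol × 0.54 L = 130.520 mg
L-arginine: 1.72 g/L × 0.54 L = 0.9288 g = 928.800 mg

calcium chloride 94.089 mg; L-methionine 130.520 mg; L-arginine 928.800 mg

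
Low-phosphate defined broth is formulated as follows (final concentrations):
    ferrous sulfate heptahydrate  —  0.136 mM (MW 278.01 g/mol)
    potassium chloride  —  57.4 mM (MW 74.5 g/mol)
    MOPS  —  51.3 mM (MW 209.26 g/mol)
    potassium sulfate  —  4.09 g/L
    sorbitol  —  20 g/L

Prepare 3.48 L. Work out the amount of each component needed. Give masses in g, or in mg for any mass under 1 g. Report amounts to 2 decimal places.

ferrous sulfate heptahydrate 131.58 mg; potassium chloride 14.88 g; MOPS 37.36 g; potassium sulfate 14.23 g; sorbitol 69.60 g

Working volume: 3.48 L.
ferrous sulfate heptahydrate: 0.136 mmol/L × 278.01 mg/mmol × 3.48 L = 131.58 mg
potassium chloride: 57.4 mmol/L × 74.5 g/mol × 3.48 L ÷ 1000 = 14.88 g
MOPS: 51.3 mmol/L × 209.26 g/mol × 3.48 L ÷ 1000 = 37.36 g
potassium sulfate: 4.09 g/L × 3.48 L = 14.23 g
sorbitol: 20 g/L × 3.48 L = 69.60 g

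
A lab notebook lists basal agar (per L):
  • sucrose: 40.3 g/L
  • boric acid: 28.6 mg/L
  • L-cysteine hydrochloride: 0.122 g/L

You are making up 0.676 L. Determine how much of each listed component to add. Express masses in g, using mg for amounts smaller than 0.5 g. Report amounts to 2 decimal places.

sucrose 27.24 g; boric acid 19.33 mg; L-cysteine hydrochloride 82.47 mg

Working volume: 0.676 L.
sucrose: 40.3 g/L × 0.676 L = 27.24 g
boric acid: 28.6 mg/L × 0.676 L = 19.33 mg
L-cysteine hydrochloride: 0.122 g/L × 0.676 L = 0.082472 g = 82.47 mg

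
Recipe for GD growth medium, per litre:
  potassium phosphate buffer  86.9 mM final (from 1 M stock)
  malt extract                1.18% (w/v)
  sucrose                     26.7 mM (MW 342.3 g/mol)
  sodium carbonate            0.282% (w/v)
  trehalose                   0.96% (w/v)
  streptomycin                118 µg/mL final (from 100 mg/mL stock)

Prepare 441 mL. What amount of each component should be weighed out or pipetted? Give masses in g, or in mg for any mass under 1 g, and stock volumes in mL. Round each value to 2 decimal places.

potassium phosphate buffer 38.32 mL; malt extract 5.20 g; sucrose 4.03 g; sodium carbonate 1.24 g; trehalose 4.23 g; streptomycin 0.52 mL

Working volume: 441 mL = 0.441 L.
potassium phosphate buffer: C1V1 = C2V2 → 86.9 mM × 441 mL ÷ 1000 mM = 38.32 mL
malt extract: 1.18 g per 100 mL × 441 mL ÷ 100 = 5.20 g
sucrose: 26.7 mmol/L × 342.3 g/mol × 0.441 L ÷ 1000 = 4.03 g
sodium carbonate: 0.282 g per 100 mL × 441 mL ÷ 100 = 1.24 g
trehalose: 0.96 g per 100 mL × 441 mL ÷ 100 = 4.23 g
streptomycin: C1V1 = C2V2 → 118 µg/mL × 441 mL ÷ 100000 µg/mL = 0.52 mL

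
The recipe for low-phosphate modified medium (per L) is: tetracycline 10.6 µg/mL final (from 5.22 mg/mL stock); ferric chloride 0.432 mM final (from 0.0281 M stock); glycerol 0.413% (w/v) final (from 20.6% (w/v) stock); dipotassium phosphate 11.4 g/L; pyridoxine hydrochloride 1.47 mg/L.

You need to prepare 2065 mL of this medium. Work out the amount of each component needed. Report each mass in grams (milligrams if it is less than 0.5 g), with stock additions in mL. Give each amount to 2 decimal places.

tetracycline 4.19 mL; ferric chloride 31.75 mL; glycerol 41.40 mL; dipotassium phosphate 23.54 g; pyridoxine hydrochloride 3.04 mg

Scale factor relative to 1 L: 2.065.
tetracycline: V = C2·V2/C1 = 10.6 µg/mL × 2065 mL ÷ 5220 µg/mL = 4.19 mL
ferric chloride: dilute stock: 0.432 mM × 2065 mL ÷ 28.1 mM = 31.75 mL
glycerol: V = C2·V2/C1 = 0.413% ÷ 20.6% × 2065 mL = 41.40 mL
dipotassium phosphate: 11.4 g/L × 2.065 L = 23.54 g
pyridoxine hydrochloride: 1.47 mg/L × 2.065 L = 3.04 mg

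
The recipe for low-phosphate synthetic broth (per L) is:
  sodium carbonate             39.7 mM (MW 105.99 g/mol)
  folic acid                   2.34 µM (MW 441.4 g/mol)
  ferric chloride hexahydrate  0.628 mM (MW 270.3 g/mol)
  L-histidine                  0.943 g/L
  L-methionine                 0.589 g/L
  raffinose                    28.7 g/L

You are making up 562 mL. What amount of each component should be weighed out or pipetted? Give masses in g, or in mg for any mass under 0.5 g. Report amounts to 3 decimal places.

Working volume: 562 mL = 0.562 L.
sodium carbonate: 39.7 mmol/L × 105.99 g/mol × 0.562 L ÷ 1000 = 2.365 g
folic acid: 2.34 µmol/L × 441.4 g/mol × 0.562 L ÷ 1000 = 0.580 mg
ferric chloride hexahydrate: 0.628 mmol/L × 270.3 mg/mmol × 0.562 L = 95.399 mg
L-histidine: 0.943 g/L × 0.562 L = 0.530 g
L-methionine: 0.589 g/L × 0.562 L = 0.331018 g = 331.018 mg
raffinose: 28.7 g/L × 0.562 L = 16.129 g

sodium carbonate 2.365 g; folic acid 0.580 mg; ferric chloride hexahydrate 95.399 mg; L-histidine 0.530 g; L-methionine 331.018 mg; raffinose 16.129 g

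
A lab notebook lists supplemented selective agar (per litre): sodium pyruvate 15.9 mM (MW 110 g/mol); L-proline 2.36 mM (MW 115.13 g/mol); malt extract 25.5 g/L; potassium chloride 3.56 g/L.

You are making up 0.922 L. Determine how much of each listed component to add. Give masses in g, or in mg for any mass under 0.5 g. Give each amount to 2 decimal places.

sodium pyruvate 1.61 g; L-proline 250.51 mg; malt extract 23.51 g; potassium chloride 3.28 g

Working volume: 0.922 L.
sodium pyruvate: 15.9 mmol/L × 110 g/mol × 0.922 L ÷ 1000 = 1.61 g
L-proline: 2.36 mmol/L × 115.13 mg/mmol × 0.922 L = 250.51 mg
malt extract: 25.5 g/L × 0.922 L = 23.51 g
potassium chloride: 3.56 g/L × 0.922 L = 3.28 g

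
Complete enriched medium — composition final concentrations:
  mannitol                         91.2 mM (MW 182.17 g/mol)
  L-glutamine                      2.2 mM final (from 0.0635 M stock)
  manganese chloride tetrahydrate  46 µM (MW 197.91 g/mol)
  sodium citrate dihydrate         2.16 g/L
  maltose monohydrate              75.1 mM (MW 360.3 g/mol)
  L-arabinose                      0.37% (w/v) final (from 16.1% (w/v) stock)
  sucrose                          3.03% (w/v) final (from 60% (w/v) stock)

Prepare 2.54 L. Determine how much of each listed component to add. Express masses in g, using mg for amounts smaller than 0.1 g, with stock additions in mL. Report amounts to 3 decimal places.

Scale factor relative to 1 L: 2.54.
mannitol: 91.2 mmol/L × 182.17 g/mol × 2.54 L ÷ 1000 = 42.199 g
L-glutamine: V = C2·V2/C1 = 2.2 mM × 2540 mL ÷ 63.5 mM = 88.000 mL
manganese chloride tetrahydrate: 46 µmol/L × 197.91 g/mol × 2.54 L ÷ 1000 = 23.124 mg
sodium citrate dihydrate: 2.16 g/L × 2.54 L = 5.486 g
maltose monohydrate: 75.1 mmol/L × 360.3 g/mol × 2.54 L ÷ 1000 = 68.729 g
L-arabinose: dilute stock: 0.37% ÷ 16.1% × 2540 mL = 58.373 mL
sucrose: C1V1 = C2V2 → 3.03% ÷ 60% × 2540 mL = 128.270 mL

mannitol 42.199 g; L-glutamine 88.000 mL; manganese chloride tetrahydrate 23.124 mg; sodium citrate dihydrate 5.486 g; maltose monohydrate 68.729 g; L-arabinose 58.373 mL; sucrose 128.270 mL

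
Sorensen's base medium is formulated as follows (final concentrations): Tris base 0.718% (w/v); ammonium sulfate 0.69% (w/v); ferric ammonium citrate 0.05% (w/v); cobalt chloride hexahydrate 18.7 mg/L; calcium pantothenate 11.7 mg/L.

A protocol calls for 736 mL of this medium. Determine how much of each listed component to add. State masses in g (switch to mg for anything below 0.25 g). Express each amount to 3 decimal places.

Tris base 5.284 g; ammonium sulfate 5.078 g; ferric ammonium citrate 0.368 g; cobalt chloride hexahydrate 13.763 mg; calcium pantothenate 8.611 mg

Target volume = 736 mL = 0.736 L.
Tris base: 0.718 g per 100 mL × 736 mL ÷ 100 = 5.284 g
ammonium sulfate: 0.69 g per 100 mL × 736 mL ÷ 100 = 5.078 g
ferric ammonium citrate: 0.05 g per 100 mL × 736 mL ÷ 100 = 0.368 g
cobalt chloride hexahydrate: 18.7 mg/L × 0.736 L = 13.763 mg
calcium pantothenate: 11.7 mg/L × 0.736 L = 8.611 mg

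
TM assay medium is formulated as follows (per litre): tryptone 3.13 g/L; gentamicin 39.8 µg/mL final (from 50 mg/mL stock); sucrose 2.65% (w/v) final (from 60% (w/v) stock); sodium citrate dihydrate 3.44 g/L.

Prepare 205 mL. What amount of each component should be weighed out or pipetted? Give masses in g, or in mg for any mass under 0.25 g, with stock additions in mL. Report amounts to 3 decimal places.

tryptone 0.642 g; gentamicin 0.163 mL; sucrose 9.054 mL; sodium citrate dihydrate 0.705 g

Working volume: 205 mL = 0.205 L.
tryptone: 3.13 g/L × 0.205 L = 0.642 g
gentamicin: V = C2·V2/C1 = 39.8 µg/mL × 205 mL ÷ 50000 µg/mL = 0.163 mL
sucrose: V = C2·V2/C1 = 2.65% ÷ 60% × 205 mL = 9.054 mL
sodium citrate dihydrate: 3.44 g/L × 0.205 L = 0.705 g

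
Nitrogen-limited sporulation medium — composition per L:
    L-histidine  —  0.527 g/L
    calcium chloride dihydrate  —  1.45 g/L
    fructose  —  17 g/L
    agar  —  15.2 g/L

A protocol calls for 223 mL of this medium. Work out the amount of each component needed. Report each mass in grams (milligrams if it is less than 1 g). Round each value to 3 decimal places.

L-histidine 117.521 mg; calcium chloride dihydrate 323.350 mg; fructose 3.791 g; agar 3.390 g

Target volume = 223 mL = 0.223 L.
L-histidine: 0.527 g/L × 0.223 L = 0.117521 g = 117.521 mg
calcium chloride dihydrate: 1.45 g/L × 0.223 L = 0.32335 g = 323.350 mg
fructose: 17 g/L × 0.223 L = 3.791 g
agar: 15.2 g/L × 0.223 L = 3.390 g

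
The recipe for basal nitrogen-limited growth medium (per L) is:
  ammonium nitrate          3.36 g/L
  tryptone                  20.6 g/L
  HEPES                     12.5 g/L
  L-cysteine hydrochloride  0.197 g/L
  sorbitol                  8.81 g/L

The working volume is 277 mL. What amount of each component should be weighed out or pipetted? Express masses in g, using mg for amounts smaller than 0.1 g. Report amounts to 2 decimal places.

ammonium nitrate 0.93 g; tryptone 5.71 g; HEPES 3.46 g; L-cysteine hydrochloride 54.57 mg; sorbitol 2.44 g

Scale factor relative to 1 L: 0.277.
ammonium nitrate: 3.36 g/L × 0.277 L = 0.93 g
tryptone: 20.6 g/L × 0.277 L = 5.71 g
HEPES: 12.5 g/L × 0.277 L = 3.46 g
L-cysteine hydrochloride: 0.197 g/L × 0.277 L = 0.054569 g = 54.57 mg
sorbitol: 8.81 g/L × 0.277 L = 2.44 g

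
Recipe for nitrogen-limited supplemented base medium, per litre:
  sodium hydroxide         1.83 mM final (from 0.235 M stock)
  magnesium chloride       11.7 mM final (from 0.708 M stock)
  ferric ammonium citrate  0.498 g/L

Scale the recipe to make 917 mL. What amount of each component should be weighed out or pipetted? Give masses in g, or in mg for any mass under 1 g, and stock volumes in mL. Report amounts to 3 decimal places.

sodium hydroxide 7.141 mL; magnesium chloride 15.154 mL; ferric ammonium citrate 456.666 mg

Scale factor relative to 1 L: 0.917.
sodium hydroxide: dilute stock: 1.83 mM × 917 mL ÷ 235 mM = 7.141 mL
magnesium chloride: dilute stock: 11.7 mM × 917 mL ÷ 708 mM = 15.154 mL
ferric ammonium citrate: 0.498 g/L × 0.917 L = 0.456666 g = 456.666 mg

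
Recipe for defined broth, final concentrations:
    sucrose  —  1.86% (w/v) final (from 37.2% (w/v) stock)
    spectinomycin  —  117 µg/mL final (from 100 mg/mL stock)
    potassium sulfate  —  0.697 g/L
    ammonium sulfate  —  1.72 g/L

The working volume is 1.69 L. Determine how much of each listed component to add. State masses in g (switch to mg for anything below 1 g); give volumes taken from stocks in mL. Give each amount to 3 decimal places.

Scale factor relative to 1 L: 1.69.
sucrose: C1V1 = C2V2 → 1.86% ÷ 37.2% × 1690 mL = 84.500 mL
spectinomycin: C1V1 = C2V2 → 117 µg/mL × 1690 mL ÷ 100000 µg/mL = 1.977 mL
potassium sulfate: 0.697 g/L × 1.69 L = 1.178 g
ammonium sulfate: 1.72 g/L × 1.69 L = 2.907 g

sucrose 84.500 mL; spectinomycin 1.977 mL; potassium sulfate 1.178 g; ammonium sulfate 2.907 g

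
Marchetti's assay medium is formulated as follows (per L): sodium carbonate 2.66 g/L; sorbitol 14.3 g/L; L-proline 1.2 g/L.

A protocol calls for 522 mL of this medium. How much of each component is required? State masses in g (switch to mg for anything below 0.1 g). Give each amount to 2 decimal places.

Scale factor relative to 1 L: 0.522.
sodium carbonate: 2.66 g/L × 0.522 L = 1.39 g
sorbitol: 14.3 g/L × 0.522 L = 7.46 g
L-proline: 1.2 g/L × 0.522 L = 0.63 g

sodium carbonate 1.39 g; sorbitol 7.46 g; L-proline 0.63 g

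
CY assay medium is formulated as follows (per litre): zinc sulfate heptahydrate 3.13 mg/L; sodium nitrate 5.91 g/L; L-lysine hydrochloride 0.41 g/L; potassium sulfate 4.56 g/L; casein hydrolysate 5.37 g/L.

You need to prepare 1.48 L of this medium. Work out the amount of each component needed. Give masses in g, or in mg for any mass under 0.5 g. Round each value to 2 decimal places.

zinc sulfate heptahydrate 4.63 mg; sodium nitrate 8.75 g; L-lysine hydrochloride 0.61 g; potassium sulfate 6.75 g; casein hydrolysate 7.95 g

Scale factor relative to 1 L: 1.48.
zinc sulfate heptahydrate: 3.13 mg/L × 1.48 L = 4.63 mg
sodium nitrate: 5.91 g/L × 1.48 L = 8.75 g
L-lysine hydrochloride: 0.41 g/L × 1.48 L = 0.61 g
potassium sulfate: 4.56 g/L × 1.48 L = 6.75 g
casein hydrolysate: 5.37 g/L × 1.48 L = 7.95 g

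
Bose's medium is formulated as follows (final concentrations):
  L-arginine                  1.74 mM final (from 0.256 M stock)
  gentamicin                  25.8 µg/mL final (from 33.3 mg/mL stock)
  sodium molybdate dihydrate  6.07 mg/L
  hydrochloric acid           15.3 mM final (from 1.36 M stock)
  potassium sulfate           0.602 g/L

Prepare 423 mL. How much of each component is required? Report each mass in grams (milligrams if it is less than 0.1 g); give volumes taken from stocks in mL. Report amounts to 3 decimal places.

L-arginine 2.875 mL; gentamicin 0.328 mL; sodium molybdate dihydrate 2.568 mg; hydrochloric acid 4.759 mL; potassium sulfate 0.255 g

Scale factor relative to 1 L: 0.423.
L-arginine: V = C2·V2/C1 = 1.74 mM × 423 mL ÷ 256 mM = 2.875 mL
gentamicin: V = C2·V2/C1 = 25.8 µg/mL × 423 mL ÷ 33300 µg/mL = 0.328 mL
sodium molybdate dihydrate: 6.07 mg/L × 0.423 L = 2.568 mg
hydrochloric acid: C1V1 = C2V2 → 15.3 mM × 423 mL ÷ 1360 mM = 4.759 mL
potassium sulfate: 0.602 g/L × 0.423 L = 0.255 g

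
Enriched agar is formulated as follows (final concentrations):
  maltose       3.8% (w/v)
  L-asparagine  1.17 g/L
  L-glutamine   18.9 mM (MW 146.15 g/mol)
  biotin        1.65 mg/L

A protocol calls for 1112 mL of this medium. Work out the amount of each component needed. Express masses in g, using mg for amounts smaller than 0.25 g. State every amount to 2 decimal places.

maltose 42.26 g; L-asparagine 1.30 g; L-glutamine 3.07 g; biotin 1.83 mg

Scale factor relative to 1 L: 1.112.
maltose: 3.8 g per 100 mL × 1112 mL ÷ 100 = 42.26 g
L-asparagine: 1.17 g/L × 1.112 L = 1.30 g
L-glutamine: 18.9 mmol/L × 146.15 g/mol × 1.112 L ÷ 1000 = 3.07 g
biotin: 1.65 mg/L × 1.112 L = 1.83 mg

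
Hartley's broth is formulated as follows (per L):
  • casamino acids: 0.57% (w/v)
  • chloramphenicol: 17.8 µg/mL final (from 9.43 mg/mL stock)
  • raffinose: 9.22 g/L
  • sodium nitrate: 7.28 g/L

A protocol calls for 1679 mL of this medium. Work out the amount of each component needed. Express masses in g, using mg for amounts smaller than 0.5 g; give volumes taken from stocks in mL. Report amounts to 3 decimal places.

casamino acids 9.570 g; chloramphenicol 3.169 mL; raffinose 15.480 g; sodium nitrate 12.223 g

Target volume = 1679 mL = 1.679 L.
casamino acids: 0.57% w/v = 5.7 g/L → 5.7 × 1.679 L = 9.570 g
chloramphenicol: V = C2·V2/C1 = 17.8 µg/mL × 1679 mL ÷ 9430 µg/mL = 3.169 mL
raffinose: 9.22 g/L × 1.679 L = 15.480 g
sodium nitrate: 7.28 g/L × 1.679 L = 12.223 g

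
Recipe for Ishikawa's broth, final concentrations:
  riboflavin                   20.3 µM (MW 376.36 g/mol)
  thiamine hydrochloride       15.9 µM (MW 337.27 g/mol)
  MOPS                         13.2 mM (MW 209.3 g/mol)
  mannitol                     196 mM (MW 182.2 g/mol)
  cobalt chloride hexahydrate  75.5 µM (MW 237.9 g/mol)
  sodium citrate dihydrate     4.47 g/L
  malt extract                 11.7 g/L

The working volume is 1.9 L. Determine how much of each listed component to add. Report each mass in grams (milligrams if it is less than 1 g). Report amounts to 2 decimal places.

riboflavin 14.52 mg; thiamine hydrochloride 10.19 mg; MOPS 5.25 g; mannitol 67.85 g; cobalt chloride hexahydrate 34.13 mg; sodium citrate dihydrate 8.49 g; malt extract 22.23 g

Scale factor relative to 1 L: 1.9.
riboflavin: 20.3 µmol/L × 376.36 g/mol × 1.9 L ÷ 1000 = 14.52 mg
thiamine hydrochloride: 15.9 µmol/L × 337.27 g/mol × 1.9 L ÷ 1000 = 10.19 mg
MOPS: 13.2 mmol/L × 209.3 g/mol × 1.9 L ÷ 1000 = 5.25 g
mannitol: 196 mmol/L × 182.2 g/mol × 1.9 L ÷ 1000 = 67.85 g
cobalt chloride hexahydrate: 75.5 µmol/L × 237.9 g/mol × 1.9 L ÷ 1000 = 34.13 mg
sodium citrate dihydrate: 4.47 g/L × 1.9 L = 8.49 g
malt extract: 11.7 g/L × 1.9 L = 22.23 g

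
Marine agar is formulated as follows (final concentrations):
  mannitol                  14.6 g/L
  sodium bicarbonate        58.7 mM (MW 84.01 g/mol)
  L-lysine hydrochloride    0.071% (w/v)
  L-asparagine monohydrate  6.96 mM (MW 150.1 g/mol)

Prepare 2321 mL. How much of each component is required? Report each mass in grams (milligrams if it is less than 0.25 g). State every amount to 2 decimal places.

mannitol 33.89 g; sodium bicarbonate 11.45 g; L-lysine hydrochloride 1.65 g; L-asparagine monohydrate 2.42 g

Working volume: 2321 mL = 2.321 L.
mannitol: 14.6 g/L × 2.321 L = 33.89 g
sodium bicarbonate: 58.7 mmol/L × 84.01 g/mol × 2.321 L ÷ 1000 = 11.45 g
L-lysine hydrochloride: 0.071 g per 100 mL × 2321 mL ÷ 100 = 1.65 g
L-asparagine monohydrate: 6.96 mmol/L × 150.1 g/mol × 2.321 L ÷ 1000 = 2.42 g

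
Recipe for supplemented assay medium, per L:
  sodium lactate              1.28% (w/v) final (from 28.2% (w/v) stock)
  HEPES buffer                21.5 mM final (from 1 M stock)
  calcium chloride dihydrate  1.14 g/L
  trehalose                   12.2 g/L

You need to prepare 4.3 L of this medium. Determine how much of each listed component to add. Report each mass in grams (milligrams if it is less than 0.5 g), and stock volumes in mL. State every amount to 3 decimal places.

sodium lactate 195.177 mL; HEPES buffer 92.450 mL; calcium chloride dihydrate 4.902 g; trehalose 52.460 g

Scale factor relative to 1 L: 4.3.
sodium lactate: C1V1 = C2V2 → 1.28% ÷ 28.2% × 4300 mL = 195.177 mL
HEPES buffer: dilute stock: 21.5 mM × 4300 mL ÷ 1000 mM = 92.450 mL
calcium chloride dihydrate: 1.14 g/L × 4.3 L = 4.902 g
trehalose: 12.2 g/L × 4.3 L = 52.460 g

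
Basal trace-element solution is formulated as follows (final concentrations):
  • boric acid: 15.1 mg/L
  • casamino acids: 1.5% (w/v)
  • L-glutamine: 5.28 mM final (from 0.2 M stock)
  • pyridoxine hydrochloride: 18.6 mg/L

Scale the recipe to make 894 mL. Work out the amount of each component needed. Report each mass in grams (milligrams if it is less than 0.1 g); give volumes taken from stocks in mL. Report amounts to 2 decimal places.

boric acid 13.50 mg; casamino acids 13.41 g; L-glutamine 23.60 mL; pyridoxine hydrochloride 16.63 mg

Scale factor relative to 1 L: 0.894.
boric acid: 15.1 mg/L × 0.894 L = 13.50 mg
casamino acids: 1.5 g per 100 mL × 894 mL ÷ 100 = 13.41 g
L-glutamine: V = C2·V2/C1 = 5.28 mM × 894 mL ÷ 200 mM = 23.60 mL
pyridoxine hydrochloride: 18.6 mg/L × 0.894 L = 16.63 mg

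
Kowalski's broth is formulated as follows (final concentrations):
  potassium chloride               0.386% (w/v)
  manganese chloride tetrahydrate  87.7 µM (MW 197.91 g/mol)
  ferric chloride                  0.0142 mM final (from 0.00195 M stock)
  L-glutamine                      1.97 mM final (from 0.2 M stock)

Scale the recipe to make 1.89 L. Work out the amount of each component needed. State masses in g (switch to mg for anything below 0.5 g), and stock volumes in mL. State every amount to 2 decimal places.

Scale factor relative to 1 L: 1.89.
potassium chloride: 0.386% w/v = 3.86 g/L → 3.86 × 1.89 L = 7.30 g
manganese chloride tetrahydrate: 87.7 µmol/L × 197.91 g/mol × 1.89 L ÷ 1000 = 32.80 mg
ferric chloride: V = C2·V2/C1 = 0.0142 mM × 1890 mL ÷ 1.95 mM = 13.76 mL
L-glutamine: V = C2·V2/C1 = 1.97 mM × 1890 mL ÷ 200 mM = 18.62 mL

potassium chloride 7.30 g; manganese chloride tetrahydrate 32.80 mg; ferric chloride 13.76 mL; L-glutamine 18.62 mL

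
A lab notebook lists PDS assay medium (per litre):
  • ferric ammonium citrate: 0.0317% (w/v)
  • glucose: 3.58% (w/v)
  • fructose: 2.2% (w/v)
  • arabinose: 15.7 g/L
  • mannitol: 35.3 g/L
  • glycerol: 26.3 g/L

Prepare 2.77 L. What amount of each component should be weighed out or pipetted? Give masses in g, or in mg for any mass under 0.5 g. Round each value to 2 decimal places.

Working volume: 2.77 L.
ferric ammonium citrate: 0.0317 g per 100 mL × 2770 mL ÷ 100 = 0.88 g
glucose: 3.58 g per 100 mL × 2770 mL ÷ 100 = 99.17 g
fructose: 2.2 g per 100 mL × 2770 mL ÷ 100 = 60.94 g
arabinose: 15.7 g/L × 2.77 L = 43.49 g
mannitol: 35.3 g/L × 2.77 L = 97.78 g
glycerol: 26.3 g/L × 2.77 L = 72.85 g

ferric ammonium citrate 0.88 g; glucose 99.17 g; fructose 60.94 g; arabinose 43.49 g; mannitol 97.78 g; glycerol 72.85 g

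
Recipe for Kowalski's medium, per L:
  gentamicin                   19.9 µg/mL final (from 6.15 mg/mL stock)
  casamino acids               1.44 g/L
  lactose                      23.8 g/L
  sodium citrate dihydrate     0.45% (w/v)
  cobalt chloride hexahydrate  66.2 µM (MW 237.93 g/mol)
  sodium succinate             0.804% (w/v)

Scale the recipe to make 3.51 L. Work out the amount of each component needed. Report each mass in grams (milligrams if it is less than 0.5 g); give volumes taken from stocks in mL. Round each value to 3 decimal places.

Working volume: 3.51 L.
gentamicin: dilute stock: 19.9 µg/mL × 3510 mL ÷ 6150 µg/mL = 11.358 mL
casamino acids: 1.44 g/L × 3.51 L = 5.054 g
lactose: 23.8 g/L × 3.51 L = 83.538 g
sodium citrate dihydrate: 0.45 g per 100 mL × 3510 mL ÷ 100 = 15.795 g
cobalt chloride hexahydrate: 66.2 µmol/L × 237.93 g/mol × 3.51 L ÷ 1000 = 55.286 mg
sodium succinate: 0.804 g per 100 mL × 3510 mL ÷ 100 = 28.220 g

gentamicin 11.358 mL; casamino acids 5.054 g; lactose 83.538 g; sodium citrate dihydrate 15.795 g; cobalt chloride hexahydrate 55.286 mg; sodium succinate 28.220 g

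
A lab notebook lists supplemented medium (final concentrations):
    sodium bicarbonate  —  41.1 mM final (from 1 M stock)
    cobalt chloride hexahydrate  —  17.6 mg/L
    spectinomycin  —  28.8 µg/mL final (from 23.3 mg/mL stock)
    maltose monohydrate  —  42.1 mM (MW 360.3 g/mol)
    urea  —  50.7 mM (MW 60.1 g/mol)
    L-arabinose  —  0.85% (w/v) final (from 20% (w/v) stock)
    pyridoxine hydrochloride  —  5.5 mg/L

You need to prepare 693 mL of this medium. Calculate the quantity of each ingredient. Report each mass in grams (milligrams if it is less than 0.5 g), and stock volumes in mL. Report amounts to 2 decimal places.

Target volume = 693 mL = 0.693 L.
sodium bicarbonate: dilute stock: 41.1 mM × 693 mL ÷ 1000 mM = 28.48 mL
cobalt chloride hexahydrate: 17.6 mg/L × 0.693 L = 12.20 mg
spectinomycin: C1V1 = C2V2 → 28.8 µg/mL × 693 mL ÷ 23300 µg/mL = 0.86 mL
maltose monohydrate: 42.1 mmol/L × 360.3 g/mol × 0.693 L ÷ 1000 = 10.51 g
urea: 50.7 mmol/L × 60.1 g/mol × 0.693 L ÷ 1000 = 2.11 g
L-arabinose: dilute stock: 0.85% ÷ 20% × 693 mL = 29.45 mL
pyridoxine hydrochloride: 5.5 mg/L × 0.693 L = 3.81 mg

sodium bicarbonate 28.48 mL; cobalt chloride hexahydrate 12.20 mg; spectinomycin 0.86 mL; maltose monohydrate 10.51 g; urea 2.11 g; L-arabinose 29.45 mL; pyridoxine hydrochloride 3.81 mg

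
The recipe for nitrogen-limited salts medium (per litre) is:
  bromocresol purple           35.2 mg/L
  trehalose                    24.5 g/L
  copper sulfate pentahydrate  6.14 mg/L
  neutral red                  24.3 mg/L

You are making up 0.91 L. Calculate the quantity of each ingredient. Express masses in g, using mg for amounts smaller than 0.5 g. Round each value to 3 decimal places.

Scale factor relative to 1 L: 0.91.
bromocresol purple: 35.2 mg/L × 0.91 L = 32.032 mg
trehalose: 24.5 g/L × 0.91 L = 22.295 g
copper sulfate pentahydrate: 6.14 mg/L × 0.91 L = 5.587 mg
neutral red: 24.3 mg/L × 0.91 L = 22.113 mg

bromocresol purple 32.032 mg; trehalose 22.295 g; copper sulfate pentahydrate 5.587 mg; neutral red 22.113 mg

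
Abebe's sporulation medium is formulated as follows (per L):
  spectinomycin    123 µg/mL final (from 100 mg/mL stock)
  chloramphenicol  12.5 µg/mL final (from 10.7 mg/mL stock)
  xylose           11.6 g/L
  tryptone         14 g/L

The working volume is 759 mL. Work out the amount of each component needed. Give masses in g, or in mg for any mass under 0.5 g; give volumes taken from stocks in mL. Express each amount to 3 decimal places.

spectinomycin 0.934 mL; chloramphenicol 0.887 mL; xylose 8.804 g; tryptone 10.626 g

Scale factor relative to 1 L: 0.759.
spectinomycin: V = C2·V2/C1 = 123 µg/mL × 759 mL ÷ 100000 µg/mL = 0.934 mL
chloramphenicol: dilute stock: 12.5 µg/mL × 759 mL ÷ 10700 µg/mL = 0.887 mL
xylose: 11.6 g/L × 0.759 L = 8.804 g
tryptone: 14 g/L × 0.759 L = 10.626 g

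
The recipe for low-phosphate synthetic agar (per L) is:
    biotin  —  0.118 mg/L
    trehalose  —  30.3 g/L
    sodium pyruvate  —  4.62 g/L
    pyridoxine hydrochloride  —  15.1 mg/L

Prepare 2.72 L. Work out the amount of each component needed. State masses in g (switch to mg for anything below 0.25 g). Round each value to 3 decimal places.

biotin 0.321 mg; trehalose 82.416 g; sodium pyruvate 12.566 g; pyridoxine hydrochloride 41.072 mg

Working volume: 2.72 L.
biotin: 0.118 mg/L × 2.72 L = 0.321 mg
trehalose: 30.3 g/L × 2.72 L = 82.416 g
sodium pyruvate: 4.62 g/L × 2.72 L = 12.566 g
pyridoxine hydrochloride: 15.1 mg/L × 2.72 L = 41.072 mg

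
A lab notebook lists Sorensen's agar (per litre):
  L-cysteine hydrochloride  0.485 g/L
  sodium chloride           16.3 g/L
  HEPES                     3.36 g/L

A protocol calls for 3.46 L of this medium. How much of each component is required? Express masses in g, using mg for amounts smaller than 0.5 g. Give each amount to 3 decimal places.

Scale factor relative to 1 L: 3.46.
L-cysteine hydrochloride: 0.485 g/L × 3.46 L = 1.678 g
sodium chloride: 16.3 g/L × 3.46 L = 56.398 g
HEPES: 3.36 g/L × 3.46 L = 11.626 g

L-cysteine hydrochloride 1.678 g; sodium chloride 56.398 g; HEPES 11.626 g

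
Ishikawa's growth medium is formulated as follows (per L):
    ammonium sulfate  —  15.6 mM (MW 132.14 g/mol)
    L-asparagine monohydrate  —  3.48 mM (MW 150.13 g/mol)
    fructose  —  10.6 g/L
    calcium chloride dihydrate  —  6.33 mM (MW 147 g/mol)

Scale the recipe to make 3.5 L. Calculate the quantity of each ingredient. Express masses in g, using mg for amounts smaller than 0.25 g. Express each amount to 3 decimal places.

Scale factor relative to 1 L: 3.5.
ammonium sulfate: 15.6 mmol/L × 132.14 g/mol × 3.5 L ÷ 1000 = 7.215 g
L-asparagine monohydrate: 3.48 mmol/L × 150.13 g/mol × 3.5 L ÷ 1000 = 1.829 g
fructose: 10.6 g/L × 3.5 L = 37.100 g
calcium chloride dihydrate: 6.33 mmol/L × 147 g/mol × 3.5 L ÷ 1000 = 3.257 g

ammonium sulfate 7.215 g; L-asparagine monohydrate 1.829 g; fructose 37.100 g; calcium chloride dihydrate 3.257 g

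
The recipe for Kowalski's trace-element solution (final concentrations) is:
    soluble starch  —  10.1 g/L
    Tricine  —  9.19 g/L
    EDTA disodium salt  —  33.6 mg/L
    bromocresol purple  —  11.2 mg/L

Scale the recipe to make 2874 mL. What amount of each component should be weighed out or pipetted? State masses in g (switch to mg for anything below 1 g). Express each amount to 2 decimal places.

Working volume: 2874 mL = 2.874 L.
soluble starch: 10.1 g/L × 2.874 L = 29.03 g
Tricine: 9.19 g/L × 2.874 L = 26.41 g
EDTA disodium salt: 33.6 mg/L × 2.874 L = 96.57 mg
bromocresol purple: 11.2 mg/L × 2.874 L = 32.19 mg

soluble starch 29.03 g; Tricine 26.41 g; EDTA disodium salt 96.57 mg; bromocresol purple 32.19 mg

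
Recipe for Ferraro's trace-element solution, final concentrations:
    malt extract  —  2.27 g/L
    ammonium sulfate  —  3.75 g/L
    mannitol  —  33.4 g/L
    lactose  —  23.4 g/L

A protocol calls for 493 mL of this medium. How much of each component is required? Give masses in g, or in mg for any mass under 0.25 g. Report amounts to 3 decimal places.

malt extract 1.119 g; ammonium sulfate 1.849 g; mannitol 16.466 g; lactose 11.536 g

Working volume: 493 mL = 0.493 L.
malt extract: 2.27 g/L × 0.493 L = 1.119 g
ammonium sulfate: 3.75 g/L × 0.493 L = 1.849 g
mannitol: 33.4 g/L × 0.493 L = 16.466 g
lactose: 23.4 g/L × 0.493 L = 11.536 g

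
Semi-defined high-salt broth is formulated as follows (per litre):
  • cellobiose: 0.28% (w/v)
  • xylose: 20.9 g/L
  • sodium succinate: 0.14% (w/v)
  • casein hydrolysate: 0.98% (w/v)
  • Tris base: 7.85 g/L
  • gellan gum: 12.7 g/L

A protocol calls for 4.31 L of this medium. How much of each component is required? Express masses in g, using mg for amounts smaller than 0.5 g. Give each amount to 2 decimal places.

cellobiose 12.07 g; xylose 90.08 g; sodium succinate 6.03 g; casein hydrolysate 42.24 g; Tris base 33.83 g; gellan gum 54.74 g

Working volume: 4.31 L.
cellobiose: 0.28 g per 100 mL × 4310 mL ÷ 100 = 12.07 g
xylose: 20.9 g/L × 4.31 L = 90.08 g
sodium succinate: 0.14 g per 100 mL × 4310 mL ÷ 100 = 6.03 g
casein hydrolysate: 0.98 g per 100 mL × 4310 mL ÷ 100 = 42.24 g
Tris base: 7.85 g/L × 4.31 L = 33.83 g
gellan gum: 12.7 g/L × 4.31 L = 54.74 g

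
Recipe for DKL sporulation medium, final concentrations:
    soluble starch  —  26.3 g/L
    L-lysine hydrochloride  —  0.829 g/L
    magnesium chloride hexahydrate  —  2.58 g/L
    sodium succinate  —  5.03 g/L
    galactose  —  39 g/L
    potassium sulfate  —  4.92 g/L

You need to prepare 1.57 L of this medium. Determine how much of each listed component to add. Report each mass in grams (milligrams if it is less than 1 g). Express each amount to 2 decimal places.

Scale factor relative to 1 L: 1.57.
soluble starch: 26.3 g/L × 1.57 L = 41.29 g
L-lysine hydrochloride: 0.829 g/L × 1.57 L = 1.30 g
magnesium chloride hexahydrate: 2.58 g/L × 1.57 L = 4.05 g
sodium succinate: 5.03 g/L × 1.57 L = 7.90 g
galactose: 39 g/L × 1.57 L = 61.23 g
potassium sulfate: 4.92 g/L × 1.57 L = 7.72 g

soluble starch 41.29 g; L-lysine hydrochloride 1.30 g; magnesium chloride hexahydrate 4.05 g; sodium succinate 7.90 g; galactose 61.23 g; potassium sulfate 7.72 g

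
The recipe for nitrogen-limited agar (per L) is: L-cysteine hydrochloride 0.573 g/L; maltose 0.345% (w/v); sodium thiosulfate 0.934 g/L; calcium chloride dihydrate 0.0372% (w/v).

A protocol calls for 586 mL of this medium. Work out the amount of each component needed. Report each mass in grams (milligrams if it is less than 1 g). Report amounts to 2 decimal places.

Working volume: 586 mL = 0.586 L.
L-cysteine hydrochloride: 0.573 g/L × 0.586 L = 0.335778 g = 335.78 mg
maltose: 0.345 g per 100 mL × 586 mL ÷ 100 = 2.02 g
sodium thiosulfate: 0.934 g/L × 0.586 L = 0.547324 g = 547.32 mg
calcium chloride dihydrate: 0.0372% w/v = 0.372 g/L → 0.372 × 0.586 L = 0.217992 g = 217.99 mg

L-cysteine hydrochloride 335.78 mg; maltose 2.02 g; sodium thiosulfate 547.32 mg; calcium chloride dihydrate 217.99 mg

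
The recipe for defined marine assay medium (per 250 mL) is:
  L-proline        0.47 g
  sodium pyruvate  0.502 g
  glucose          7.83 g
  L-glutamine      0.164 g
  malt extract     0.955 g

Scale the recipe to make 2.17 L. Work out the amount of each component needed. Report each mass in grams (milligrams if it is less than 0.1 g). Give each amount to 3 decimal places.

L-proline 4.080 g; sodium pyruvate 4.357 g; glucose 67.964 g; L-glutamine 1.424 g; malt extract 8.289 g

Ratio of target to recipe volume: 2170 / 250 = 8.68.
L-proline: 0.47 g × (2170 mL / 250 mL) = 4.080 g
sodium pyruvate: 0.502 g × (2170 mL / 250 mL) = 4.357 g
glucose: 7.83 g × (2170 mL / 250 mL) = 67.964 g
L-glutamine: 0.164 g × (2170 mL / 250 mL) = 1.424 g
malt extract: 0.955 g × (2170 mL / 250 mL) = 8.289 g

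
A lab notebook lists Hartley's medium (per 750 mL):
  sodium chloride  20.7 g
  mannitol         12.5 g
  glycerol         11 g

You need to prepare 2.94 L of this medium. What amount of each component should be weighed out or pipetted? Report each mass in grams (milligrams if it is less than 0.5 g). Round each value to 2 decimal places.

Ratio of target to recipe volume: 2940 / 750 = 3.92.
sodium chloride: 20.7 g × (2940 mL / 750 mL) = 81.14 g
mannitol: 12.5 g × (2940 mL / 750 mL) = 49.00 g
glycerol: 11 g × (2940 mL / 750 mL) = 43.12 g

sodium chloride 81.14 g; mannitol 49.00 g; glycerol 43.12 g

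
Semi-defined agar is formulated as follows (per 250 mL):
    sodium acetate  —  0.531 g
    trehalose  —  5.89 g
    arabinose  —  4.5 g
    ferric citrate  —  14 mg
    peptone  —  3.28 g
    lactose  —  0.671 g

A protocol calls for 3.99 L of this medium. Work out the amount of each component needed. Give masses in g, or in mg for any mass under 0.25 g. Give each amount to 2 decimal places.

sodium acetate 8.47 g; trehalose 94.00 g; arabinose 71.82 g; ferric citrate 223.44 mg; peptone 52.35 g; lactose 10.71 g

Scale factor = 3990 mL / 250 mL = 15.96.
sodium acetate: 0.531 g × (3990 mL / 250 mL) = 8.47 g
trehalose: 5.89 g × (3990 mL / 250 mL) = 94.00 g
arabinose: 4.5 g × (3990 mL / 250 mL) = 71.82 g
ferric citrate: 14 mg × (3990 mL / 250 mL) = 223.44 mg
peptone: 3.28 g × (3990 mL / 250 mL) = 52.35 g
lactose: 0.671 g × (3990 mL / 250 mL) = 10.71 g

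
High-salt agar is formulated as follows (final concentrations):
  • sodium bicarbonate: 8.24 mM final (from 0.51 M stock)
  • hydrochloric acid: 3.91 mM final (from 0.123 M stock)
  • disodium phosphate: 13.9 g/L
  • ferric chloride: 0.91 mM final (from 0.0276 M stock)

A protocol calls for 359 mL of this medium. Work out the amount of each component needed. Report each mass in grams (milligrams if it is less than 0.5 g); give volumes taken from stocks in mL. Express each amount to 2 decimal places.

Target volume = 359 mL = 0.359 L.
sodium bicarbonate: V = C2·V2/C1 = 8.24 mM × 359 mL ÷ 510 mM = 5.80 mL
hydrochloric acid: V = C2·V2/C1 = 3.91 mM × 359 mL ÷ 123 mM = 11.41 mL
disodium phosphate: 13.9 g/L × 0.359 L = 4.99 g
ferric chloride: V = C2·V2/C1 = 0.91 mM × 359 mL ÷ 27.6 mM = 11.84 mL

sodium bicarbonate 5.80 mL; hydrochloric acid 11.41 mL; disodium phosphate 4.99 g; ferric chloride 11.84 mL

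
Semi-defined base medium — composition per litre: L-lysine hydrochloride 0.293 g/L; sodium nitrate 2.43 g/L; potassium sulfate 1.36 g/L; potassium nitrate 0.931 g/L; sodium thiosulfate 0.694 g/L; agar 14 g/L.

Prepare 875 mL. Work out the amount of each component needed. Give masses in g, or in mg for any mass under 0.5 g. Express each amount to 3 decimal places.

L-lysine hydrochloride 256.375 mg; sodium nitrate 2.126 g; potassium sulfate 1.190 g; potassium nitrate 0.815 g; sodium thiosulfate 0.607 g; agar 12.250 g

Working volume: 875 mL = 0.875 L.
L-lysine hydrochloride: 0.293 g/L × 0.875 L = 0.256375 g = 256.375 mg
sodium nitrate: 2.43 g/L × 0.875 L = 2.126 g
potassium sulfate: 1.36 g/L × 0.875 L = 1.190 g
potassium nitrate: 0.931 g/L × 0.875 L = 0.815 g
sodium thiosulfate: 0.694 g/L × 0.875 L = 0.607 g
agar: 14 g/L × 0.875 L = 12.250 g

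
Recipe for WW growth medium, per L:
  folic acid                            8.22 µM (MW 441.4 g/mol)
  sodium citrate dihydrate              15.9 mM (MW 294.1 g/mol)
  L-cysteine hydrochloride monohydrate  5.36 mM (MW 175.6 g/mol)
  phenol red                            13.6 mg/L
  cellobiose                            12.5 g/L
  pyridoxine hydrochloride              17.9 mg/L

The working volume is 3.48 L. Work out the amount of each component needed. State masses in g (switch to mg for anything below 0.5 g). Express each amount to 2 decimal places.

folic acid 12.63 mg; sodium citrate dihydrate 16.27 g; L-cysteine hydrochloride monohydrate 3.28 g; phenol red 47.33 mg; cellobiose 43.50 g; pyridoxine hydrochloride 62.29 mg

Scale factor relative to 1 L: 3.48.
folic acid: 8.22 µmol/L × 441.4 g/mol × 3.48 L ÷ 1000 = 12.63 mg
sodium citrate dihydrate: 15.9 mmol/L × 294.1 g/mol × 3.48 L ÷ 1000 = 16.27 g
L-cysteine hydrochloride monohydrate: 5.36 mmol/L × 175.6 g/mol × 3.48 L ÷ 1000 = 3.28 g
phenol red: 13.6 mg/L × 3.48 L = 47.33 mg
cellobiose: 12.5 g/L × 3.48 L = 43.50 g
pyridoxine hydrochloride: 17.9 mg/L × 3.48 L = 62.29 mg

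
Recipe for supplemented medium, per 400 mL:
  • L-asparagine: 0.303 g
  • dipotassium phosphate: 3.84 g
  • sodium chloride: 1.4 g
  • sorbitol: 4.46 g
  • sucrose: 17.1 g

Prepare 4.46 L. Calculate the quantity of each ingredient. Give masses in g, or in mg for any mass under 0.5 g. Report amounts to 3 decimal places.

Ratio of target to recipe volume: 4460 / 400 = 11.15.
L-asparagine: 0.303 g × (4460 mL / 400 mL) = 3.378 g
dipotassium phosphate: 3.84 g × (4460 mL / 400 mL) = 42.816 g
sodium chloride: 1.4 g × (4460 mL / 400 mL) = 15.610 g
sorbitol: 4.46 g × (4460 mL / 400 mL) = 49.729 g
sucrose: 17.1 g × (4460 mL / 400 mL) = 190.665 g

L-asparagine 3.378 g; dipotassium phosphate 42.816 g; sodium chloride 15.610 g; sorbitol 49.729 g; sucrose 190.665 g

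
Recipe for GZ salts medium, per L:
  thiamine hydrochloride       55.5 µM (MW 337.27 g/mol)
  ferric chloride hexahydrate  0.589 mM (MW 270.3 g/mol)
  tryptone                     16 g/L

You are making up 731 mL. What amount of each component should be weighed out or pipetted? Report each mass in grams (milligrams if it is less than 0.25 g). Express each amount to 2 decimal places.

Target volume = 731 mL = 0.731 L.
thiamine hydrochloride: 55.5 µmol/L × 337.27 g/mol × 0.731 L ÷ 1000 = 13.68 mg
ferric chloride hexahydrate: 0.589 mmol/L × 270.3 mg/mmol × 0.731 L = 116.38 mg
tryptone: 16 g/L × 0.731 L = 11.70 g

thiamine hydrochloride 13.68 mg; ferric chloride hexahydrate 116.38 mg; tryptone 11.70 g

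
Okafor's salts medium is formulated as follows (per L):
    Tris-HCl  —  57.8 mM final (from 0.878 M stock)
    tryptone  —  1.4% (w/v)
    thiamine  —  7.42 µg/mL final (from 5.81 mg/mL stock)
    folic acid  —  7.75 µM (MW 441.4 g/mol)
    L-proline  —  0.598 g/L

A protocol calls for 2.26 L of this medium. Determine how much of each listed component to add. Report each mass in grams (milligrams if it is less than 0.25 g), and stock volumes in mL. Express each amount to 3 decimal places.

Scale factor relative to 1 L: 2.26.
Tris-HCl: V = C2·V2/C1 = 57.8 mM × 2260 mL ÷ 878 mM = 148.779 mL
tryptone: 1.4% w/v = 14 g/L → 14 × 2.26 L = 31.640 g
thiamine: V = C2·V2/C1 = 7.42 µg/mL × 2260 mL ÷ 5810 µg/mL = 2.886 mL
folic acid: 7.75 µmol/L × 441.4 g/mol × 2.26 L ÷ 1000 = 7.731 mg
L-proline: 0.598 g/L × 2.26 L = 1.351 g

Tris-HCl 148.779 mL; tryptone 31.640 g; thiamine 2.886 mL; folic acid 7.731 mg; L-proline 1.351 g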